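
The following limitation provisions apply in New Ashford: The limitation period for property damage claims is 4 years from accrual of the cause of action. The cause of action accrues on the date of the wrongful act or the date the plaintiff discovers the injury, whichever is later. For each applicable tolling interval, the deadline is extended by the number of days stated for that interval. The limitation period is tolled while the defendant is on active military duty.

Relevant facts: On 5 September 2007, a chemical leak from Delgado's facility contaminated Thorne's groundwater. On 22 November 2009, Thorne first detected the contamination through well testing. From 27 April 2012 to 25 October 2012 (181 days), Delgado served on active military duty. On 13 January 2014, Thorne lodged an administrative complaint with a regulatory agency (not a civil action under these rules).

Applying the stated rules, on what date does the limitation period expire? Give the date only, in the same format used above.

22 May 2014

Because discovery on 22 November 2009 post-dates the 5 September 2007 act, accrual under the later-of rule falls on 22 November 2009.
Adding the 4 years base period to 22 November 2009 gives a deadline of 22 November 2013, before any tolling.
Because the defendant's active military service ran from 27 April 2012 to 25 October 2012, the deadline is extended by 181 days to 22 May 2014.
Nothing else in the chronology tolls or restarts the period.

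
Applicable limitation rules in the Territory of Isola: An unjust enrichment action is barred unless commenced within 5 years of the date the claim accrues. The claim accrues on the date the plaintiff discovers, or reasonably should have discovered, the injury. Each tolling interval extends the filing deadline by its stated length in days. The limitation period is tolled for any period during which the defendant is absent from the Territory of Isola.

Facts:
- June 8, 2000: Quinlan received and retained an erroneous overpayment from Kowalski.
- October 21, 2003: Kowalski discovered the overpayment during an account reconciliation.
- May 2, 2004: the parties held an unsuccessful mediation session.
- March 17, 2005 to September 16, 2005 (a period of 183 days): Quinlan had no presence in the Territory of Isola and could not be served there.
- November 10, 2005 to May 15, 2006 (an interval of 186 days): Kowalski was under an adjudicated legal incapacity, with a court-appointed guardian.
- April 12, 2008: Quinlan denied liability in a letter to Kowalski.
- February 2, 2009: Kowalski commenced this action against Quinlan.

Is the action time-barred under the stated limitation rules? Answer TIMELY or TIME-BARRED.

TIMELY

The claim did not accrue until Kowalski discovered the injury on October 21, 2003; the June 8, 2000 act date does not start the clock under the stated rule.
Adding the 5 years base period to October 21, 2003 gives a deadline of October 21, 2008, before any tolling.
The defendant's absence from the jurisdiction from March 17, 2005 to September 16, 2005 tolled the period for 183 days, extending the deadline to April 22, 2009.
Although the plaintiff's incapacity ran from November 10, 2005 to May 15, 2006, the stated rules do not make that a tolling event, so it is disregarded.
Nothing else in the chronology tolls or restarts the period.
Filing on February 2, 2009 beat the April 22, 2009 deadline — the action is timely.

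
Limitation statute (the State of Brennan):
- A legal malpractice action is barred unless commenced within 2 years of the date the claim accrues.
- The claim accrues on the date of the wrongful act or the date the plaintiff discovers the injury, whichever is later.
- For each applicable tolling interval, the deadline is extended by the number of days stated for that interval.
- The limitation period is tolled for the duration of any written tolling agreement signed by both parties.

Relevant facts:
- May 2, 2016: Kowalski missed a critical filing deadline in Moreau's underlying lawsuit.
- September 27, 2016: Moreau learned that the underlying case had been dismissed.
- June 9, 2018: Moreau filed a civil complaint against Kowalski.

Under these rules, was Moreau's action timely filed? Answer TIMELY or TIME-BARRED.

Taking the later of the act (May 2, 2016) and discovery (September 27, 2016), the claim accrued on September 27, 2016.
The untolled deadline — 2 years after September 27, 2016 — is September 27, 2018.
Moreau filed on June 9, 2018, before the September 27, 2018 deadline, so the action is timely.

TIMELY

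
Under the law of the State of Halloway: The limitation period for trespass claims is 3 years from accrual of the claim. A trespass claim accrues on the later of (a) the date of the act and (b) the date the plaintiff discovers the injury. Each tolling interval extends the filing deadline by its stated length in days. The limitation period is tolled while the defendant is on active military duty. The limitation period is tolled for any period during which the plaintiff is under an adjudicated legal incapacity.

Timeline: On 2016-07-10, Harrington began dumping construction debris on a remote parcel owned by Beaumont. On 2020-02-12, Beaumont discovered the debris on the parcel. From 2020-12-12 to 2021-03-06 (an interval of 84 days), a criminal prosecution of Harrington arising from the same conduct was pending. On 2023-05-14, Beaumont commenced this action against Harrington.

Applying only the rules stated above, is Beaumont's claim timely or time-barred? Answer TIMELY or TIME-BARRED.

The claim accrued on 2020-02-12 — the later of the 2016-07-10 act and the 2020-02-12 discovery.
3 years from 2020-02-12 is 2023-02-12.
No stated provision tolls the period for a criminal prosecution, so the interval from 2020-12-12 to 2021-03-06 has no effect on the deadline.
Filing on 2023-05-14 missed the 2023-02-12 deadline — the action is time-barred.

TIME-BARRED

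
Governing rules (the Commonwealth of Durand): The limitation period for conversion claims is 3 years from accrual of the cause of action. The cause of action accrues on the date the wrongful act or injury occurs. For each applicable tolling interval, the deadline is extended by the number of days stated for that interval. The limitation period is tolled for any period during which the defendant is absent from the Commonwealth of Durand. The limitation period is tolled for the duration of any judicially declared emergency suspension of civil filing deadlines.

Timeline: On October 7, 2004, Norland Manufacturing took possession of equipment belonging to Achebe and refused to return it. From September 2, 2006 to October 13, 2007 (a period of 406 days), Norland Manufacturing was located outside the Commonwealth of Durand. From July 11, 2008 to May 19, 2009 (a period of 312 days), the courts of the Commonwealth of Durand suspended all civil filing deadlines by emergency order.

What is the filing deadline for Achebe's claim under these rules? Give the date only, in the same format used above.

September 24, 2009

The cause of action accrued on October 7, 2004, the date of the act.
3 years from October 7, 2004 is October 7, 2007.
The period was tolled for 406 days by the defendant's absence from the jurisdiction (September 2, 2006 to October 13, 2007), pushing the deadline to November 16, 2008.
Because the emergency suspension of filing deadlines ran from July 11, 2008 to May 19, 2009, the deadline is extended by 312 days to September 24, 2009.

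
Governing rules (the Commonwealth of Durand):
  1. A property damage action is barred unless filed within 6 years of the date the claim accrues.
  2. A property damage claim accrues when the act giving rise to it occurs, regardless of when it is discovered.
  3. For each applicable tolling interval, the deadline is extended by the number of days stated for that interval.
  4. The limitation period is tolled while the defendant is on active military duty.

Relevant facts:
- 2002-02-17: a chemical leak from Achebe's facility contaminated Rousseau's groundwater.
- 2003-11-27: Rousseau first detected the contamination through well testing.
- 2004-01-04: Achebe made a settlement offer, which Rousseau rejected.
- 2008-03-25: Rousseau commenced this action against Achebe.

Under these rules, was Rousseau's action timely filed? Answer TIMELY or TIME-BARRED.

Because the rule ties accrual to occurrence, the claim accrued on 2002-02-17, not on the 2003-11-27 discovery date.
Adding the 6 years base period to 2002-02-17 gives a deadline of 2008-02-17, before any tolling.
The other events in the timeline have no effect on the limitation period under the stated rules.
Filing on 2008-03-25 missed the 2008-02-17 deadline — the action is time-barred.

TIME-BARRED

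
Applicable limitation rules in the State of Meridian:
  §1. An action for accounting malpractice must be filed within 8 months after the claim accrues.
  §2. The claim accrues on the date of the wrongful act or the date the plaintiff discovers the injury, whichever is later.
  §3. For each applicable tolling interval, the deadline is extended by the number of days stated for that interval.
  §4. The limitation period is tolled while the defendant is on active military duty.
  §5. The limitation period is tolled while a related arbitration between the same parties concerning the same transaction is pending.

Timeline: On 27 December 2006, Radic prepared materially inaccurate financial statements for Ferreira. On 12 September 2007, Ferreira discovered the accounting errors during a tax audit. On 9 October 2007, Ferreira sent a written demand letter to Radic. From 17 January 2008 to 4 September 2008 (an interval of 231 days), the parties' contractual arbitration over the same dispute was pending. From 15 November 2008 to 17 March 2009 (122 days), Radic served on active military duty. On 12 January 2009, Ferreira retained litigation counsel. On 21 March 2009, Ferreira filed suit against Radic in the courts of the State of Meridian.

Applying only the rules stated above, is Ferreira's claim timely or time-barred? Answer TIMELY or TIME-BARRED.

TIMELY

Taking the later of the act (27 December 2006) and discovery (12 September 2007), the claim accrued on 12 September 2007.
8 months from 12 September 2007 is 12 May 2008.
Because the pending related arbitration ran from 17 January 2008 to 4 September 2008, the deadline is extended by 231 days to 29 December 2008.
The defendant's active military service from 15 November 2008 to 17 March 2009 tolled the period for 122 days, extending the deadline to 30 April 2009.
None of the other events listed affects the running of the period under the stated rules.
Ferreira filed on 21 March 2009, before the 30 April 2009 deadline, so the action is timely.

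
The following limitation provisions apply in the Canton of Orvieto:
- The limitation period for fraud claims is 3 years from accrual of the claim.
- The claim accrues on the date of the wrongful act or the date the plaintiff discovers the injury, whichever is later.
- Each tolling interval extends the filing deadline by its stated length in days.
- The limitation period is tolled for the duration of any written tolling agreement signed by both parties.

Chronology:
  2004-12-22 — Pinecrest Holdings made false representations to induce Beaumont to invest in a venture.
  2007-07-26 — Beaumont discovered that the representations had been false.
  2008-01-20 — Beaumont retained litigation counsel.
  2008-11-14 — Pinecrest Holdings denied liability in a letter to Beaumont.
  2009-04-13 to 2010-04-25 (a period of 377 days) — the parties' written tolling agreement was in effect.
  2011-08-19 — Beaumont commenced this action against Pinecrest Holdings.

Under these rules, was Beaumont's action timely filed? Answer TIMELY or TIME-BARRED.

Taking the later of the act (2004-12-22) and discovery (2007-07-26), the claim accrued on 2007-07-26.
3 years from 2007-07-26 is 2010-07-26.
Because the written tolling agreement ran from 2009-04-13 to 2010-04-25, the deadline is extended by 377 days to 2011-08-07.
None of the other events listed affects the running of the period under the stated rules.
The 2011-08-19 filing falls after the 2011-08-07 deadline; the claim is time-barred.

TIME-BARRED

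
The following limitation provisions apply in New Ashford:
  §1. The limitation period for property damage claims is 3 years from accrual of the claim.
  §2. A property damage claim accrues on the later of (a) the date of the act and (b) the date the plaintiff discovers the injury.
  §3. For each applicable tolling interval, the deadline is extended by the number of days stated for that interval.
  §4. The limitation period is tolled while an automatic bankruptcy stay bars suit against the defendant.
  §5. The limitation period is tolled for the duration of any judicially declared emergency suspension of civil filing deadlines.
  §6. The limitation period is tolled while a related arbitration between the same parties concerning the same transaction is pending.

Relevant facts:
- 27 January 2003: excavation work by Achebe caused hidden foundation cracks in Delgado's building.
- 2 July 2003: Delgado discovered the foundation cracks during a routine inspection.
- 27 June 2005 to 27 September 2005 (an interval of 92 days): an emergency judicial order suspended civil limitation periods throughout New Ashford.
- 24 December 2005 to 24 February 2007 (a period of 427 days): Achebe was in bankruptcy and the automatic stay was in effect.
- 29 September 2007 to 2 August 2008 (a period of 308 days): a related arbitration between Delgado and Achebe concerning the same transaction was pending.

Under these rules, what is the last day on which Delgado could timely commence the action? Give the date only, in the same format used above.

6 October 2008

The claim accrued on 2 July 2003 — the later of the 27 January 2003 act and the 2 July 2003 discovery.
The untolled deadline — 3 years after 2 July 2003 — is 2 July 2006.
The emergency suspension of filing deadlines from 27 June 2005 to 27 September 2005 tolled the period for 92 days, extending the deadline to 2 October 2006.
The period was tolled for 427 days by the automatic bankruptcy stay (24 December 2005 to 24 February 2007), pushing the deadline to 3 December 2007.
The period was tolled for 308 days by the pending related arbitration (29 September 2007 to 2 August 2008), pushing the deadline to 6 October 2008.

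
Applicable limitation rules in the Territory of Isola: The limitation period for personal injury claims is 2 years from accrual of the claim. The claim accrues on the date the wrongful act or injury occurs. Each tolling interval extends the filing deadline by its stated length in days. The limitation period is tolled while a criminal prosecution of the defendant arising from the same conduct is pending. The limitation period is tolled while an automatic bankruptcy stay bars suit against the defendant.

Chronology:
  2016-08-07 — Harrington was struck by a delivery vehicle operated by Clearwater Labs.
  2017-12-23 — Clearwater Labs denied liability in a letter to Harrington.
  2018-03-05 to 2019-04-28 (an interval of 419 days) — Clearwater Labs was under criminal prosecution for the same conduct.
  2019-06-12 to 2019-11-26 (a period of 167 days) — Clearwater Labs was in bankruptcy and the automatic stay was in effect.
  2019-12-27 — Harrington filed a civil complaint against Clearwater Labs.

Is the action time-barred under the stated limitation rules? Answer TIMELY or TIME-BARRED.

The claim accrued on 2016-08-07, the date of the act.
The untolled deadline — 2 years after 2016-08-07 — is 2018-08-07.
The pending criminal prosecution from 2018-03-05 to 2019-04-28 tolled the period for 419 days, extending the deadline to 2019-09-30.
The period was tolled for 167 days by the automatic bankruptcy stay (2019-06-12 to 2019-11-26), pushing the deadline to 2020-03-15.
The other events in the timeline have no effect on the limitation period under the stated rules.
Filing on 2019-12-27 beat the 2020-03-15 deadline — the action is timely.

TIMELY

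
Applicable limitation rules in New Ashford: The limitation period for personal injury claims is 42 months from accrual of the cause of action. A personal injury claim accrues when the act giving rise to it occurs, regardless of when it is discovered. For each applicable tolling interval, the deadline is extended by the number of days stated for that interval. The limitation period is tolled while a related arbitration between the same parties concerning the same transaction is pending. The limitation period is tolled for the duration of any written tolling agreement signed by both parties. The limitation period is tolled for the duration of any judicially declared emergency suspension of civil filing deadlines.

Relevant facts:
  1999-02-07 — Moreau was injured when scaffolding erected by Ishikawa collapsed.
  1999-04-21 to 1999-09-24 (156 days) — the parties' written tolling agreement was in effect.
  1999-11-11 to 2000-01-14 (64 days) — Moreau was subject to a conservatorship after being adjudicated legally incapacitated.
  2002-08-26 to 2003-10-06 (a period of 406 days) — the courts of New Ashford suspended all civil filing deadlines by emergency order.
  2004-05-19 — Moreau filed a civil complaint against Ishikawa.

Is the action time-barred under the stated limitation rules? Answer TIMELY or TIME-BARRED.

TIME-BARRED

The claim accrued on 1999-02-07, when the wrongful act occurred.
The untolled deadline — 42 months after 1999-02-07 — is 2002-08-07.
The written tolling agreement from 1999-04-21 to 1999-09-24 tolled the period for 156 days, extending the deadline to 2003-01-10.
The period was tolled for 406 days by the emergency suspension of filing deadlines (2002-08-26 to 2003-10-06), pushing the deadline to 2004-02-20.
Although the plaintiff's incapacity ran from 1999-11-11 to 2000-01-14, the stated rules do not make that a tolling event, so it is disregarded.
The 2004-05-19 filing falls after the 2004-02-20 deadline; the claim is time-barred.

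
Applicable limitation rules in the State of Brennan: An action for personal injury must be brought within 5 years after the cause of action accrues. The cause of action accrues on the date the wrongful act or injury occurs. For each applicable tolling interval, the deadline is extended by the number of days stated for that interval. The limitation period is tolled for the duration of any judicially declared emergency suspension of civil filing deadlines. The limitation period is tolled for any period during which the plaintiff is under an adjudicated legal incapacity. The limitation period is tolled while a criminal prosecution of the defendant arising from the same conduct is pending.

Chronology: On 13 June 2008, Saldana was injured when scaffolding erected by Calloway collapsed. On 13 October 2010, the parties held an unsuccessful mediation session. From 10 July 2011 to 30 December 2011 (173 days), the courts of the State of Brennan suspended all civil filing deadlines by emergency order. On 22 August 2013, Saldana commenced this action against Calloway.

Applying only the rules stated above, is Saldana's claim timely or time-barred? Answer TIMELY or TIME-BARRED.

TIMELY

The limitation period began to run on 13 June 2008.
The untolled deadline — 5 years after 13 June 2008 — is 13 June 2013.
The emergency suspension of filing deadlines from 10 July 2011 to 30 December 2011 tolled the period for 173 days, extending the deadline to 3 December 2013.
None of the other events listed affects the running of the period under the stated rules.
The 22 August 2013 filing precedes the 3 December 2013 deadline; the claim is timely.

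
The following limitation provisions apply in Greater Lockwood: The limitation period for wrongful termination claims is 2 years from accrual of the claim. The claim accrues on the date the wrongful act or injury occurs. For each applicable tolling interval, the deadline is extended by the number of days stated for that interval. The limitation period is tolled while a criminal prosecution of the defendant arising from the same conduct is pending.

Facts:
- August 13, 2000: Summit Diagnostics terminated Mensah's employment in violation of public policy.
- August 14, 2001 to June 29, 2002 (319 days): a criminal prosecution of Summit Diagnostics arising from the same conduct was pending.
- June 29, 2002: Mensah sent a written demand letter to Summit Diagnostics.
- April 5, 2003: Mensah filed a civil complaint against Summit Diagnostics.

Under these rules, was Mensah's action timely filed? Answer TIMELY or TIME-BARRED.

TIMELY

The claim accrued on August 13, 2000, when the wrongful act occurred.
Adding the 2 years base period to August 13, 2000 gives a deadline of August 13, 2002, before any tolling.
The pending criminal prosecution from August 14, 2001 to June 29, 2002 tolled the period for 319 days, extending the deadline to June 28, 2003.
Nothing else in the chronology tolls or restarts the period.
The April 5, 2003 filing precedes the June 28, 2003 deadline; the claim is timely.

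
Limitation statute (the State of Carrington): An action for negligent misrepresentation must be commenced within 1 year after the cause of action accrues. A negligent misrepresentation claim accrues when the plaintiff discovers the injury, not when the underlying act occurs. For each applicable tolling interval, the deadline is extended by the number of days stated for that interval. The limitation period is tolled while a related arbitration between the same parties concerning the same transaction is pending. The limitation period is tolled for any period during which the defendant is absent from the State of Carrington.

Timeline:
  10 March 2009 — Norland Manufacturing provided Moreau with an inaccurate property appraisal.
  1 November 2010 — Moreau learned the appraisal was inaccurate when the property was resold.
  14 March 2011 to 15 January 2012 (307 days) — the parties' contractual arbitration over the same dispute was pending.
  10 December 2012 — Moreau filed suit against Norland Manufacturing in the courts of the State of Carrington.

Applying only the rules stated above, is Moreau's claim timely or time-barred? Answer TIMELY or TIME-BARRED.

TIME-BARRED

Under the discovery rule, the claim accrued on 1 November 2010, when Moreau discovered the injury — not on the 10 March 2009 date of the underlying act.
The untolled deadline — 1 year after 1 November 2010 — is 1 November 2011.
The period was tolled for 307 days by the pending related arbitration (14 March 2011 to 15 January 2012), pushing the deadline to 3 September 2012.
Filing on 10 December 2012 missed the 3 September 2012 deadline — the action is time-barred.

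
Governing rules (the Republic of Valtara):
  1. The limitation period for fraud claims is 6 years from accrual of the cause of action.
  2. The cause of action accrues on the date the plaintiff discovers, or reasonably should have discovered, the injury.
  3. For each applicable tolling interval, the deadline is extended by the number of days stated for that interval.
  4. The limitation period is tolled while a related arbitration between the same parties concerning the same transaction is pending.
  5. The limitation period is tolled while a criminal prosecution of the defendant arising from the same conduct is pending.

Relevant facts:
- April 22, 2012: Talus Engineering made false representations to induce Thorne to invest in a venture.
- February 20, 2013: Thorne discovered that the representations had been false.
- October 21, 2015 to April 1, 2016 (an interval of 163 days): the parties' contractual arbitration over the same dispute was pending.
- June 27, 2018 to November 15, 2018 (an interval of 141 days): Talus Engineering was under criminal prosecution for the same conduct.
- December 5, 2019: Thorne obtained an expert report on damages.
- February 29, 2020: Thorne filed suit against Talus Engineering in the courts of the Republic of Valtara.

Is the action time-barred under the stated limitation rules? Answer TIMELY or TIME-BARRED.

Accrual is tied to discovery, so the period began on February 20, 2013 rather than on April 22, 2012 when the act occurred.
The untolled deadline — 6 years after February 20, 2013 — is February 20, 2019.
The period was tolled for 163 days by the pending related arbitration (October 21, 2015 to April 1, 2016), pushing the deadline to August 2, 2019.
The pending criminal prosecution from June 27, 2018 to November 15, 2018 tolled the period for 141 days, extending the deadline to December 21, 2019.
None of the other events listed affects the running of the period under the stated rules.
Filing on February 29, 2020 missed the December 21, 2019 deadline — the action is time-barred.

TIME-BARRED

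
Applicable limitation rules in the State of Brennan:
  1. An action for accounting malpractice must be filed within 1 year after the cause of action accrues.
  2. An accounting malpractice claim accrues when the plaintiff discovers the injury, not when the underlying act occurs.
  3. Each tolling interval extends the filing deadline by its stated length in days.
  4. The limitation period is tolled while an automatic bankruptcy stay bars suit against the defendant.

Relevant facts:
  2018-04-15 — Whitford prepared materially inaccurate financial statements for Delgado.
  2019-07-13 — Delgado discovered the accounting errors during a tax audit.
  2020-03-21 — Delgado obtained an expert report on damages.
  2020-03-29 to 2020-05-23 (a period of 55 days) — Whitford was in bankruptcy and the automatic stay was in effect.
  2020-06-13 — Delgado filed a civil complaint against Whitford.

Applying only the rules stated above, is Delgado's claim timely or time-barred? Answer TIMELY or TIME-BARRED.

Under the discovery rule, the claim accrued on 2019-07-13, when Delgado discovered the injury — not on the 2018-04-15 date of the underlying act.
The untolled deadline — 1 year after 2019-07-13 — is 2020-07-13.
Because the automatic bankruptcy stay ran from 2020-03-29 to 2020-05-23, the deadline is extended by 55 days to 2020-09-06.
The other events in the timeline have no effect on the limitation period under the stated rules.
The 2020-06-13 filing precedes the 2020-09-06 deadline; the claim is timely.

TIMELY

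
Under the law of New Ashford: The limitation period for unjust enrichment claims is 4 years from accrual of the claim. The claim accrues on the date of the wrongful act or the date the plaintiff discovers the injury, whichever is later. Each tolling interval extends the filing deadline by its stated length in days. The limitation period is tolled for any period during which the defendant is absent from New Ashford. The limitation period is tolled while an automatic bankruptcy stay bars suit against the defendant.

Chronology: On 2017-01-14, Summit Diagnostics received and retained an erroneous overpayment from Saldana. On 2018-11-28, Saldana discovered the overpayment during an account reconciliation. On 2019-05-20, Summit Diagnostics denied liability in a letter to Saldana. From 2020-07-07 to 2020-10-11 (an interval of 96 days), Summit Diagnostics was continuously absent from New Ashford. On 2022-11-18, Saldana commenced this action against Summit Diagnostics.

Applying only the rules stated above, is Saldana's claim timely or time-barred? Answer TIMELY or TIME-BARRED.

TIMELY

The claim accrued on 2018-11-28 — the later of the 2017-01-14 act and the 2018-11-28 discovery.
Adding the 4 years base period to 2018-11-28 gives a deadline of 2022-11-28, before any tolling.
The period was tolled for 96 days by the defendant's absence from the jurisdiction (2020-07-07 to 2020-10-11), pushing the deadline to 2023-03-04.
The other events in the timeline have no effect on the limitation period under the stated rules.
Saldana filed on 2022-11-18, before the 2023-03-04 deadline, so the action is timely.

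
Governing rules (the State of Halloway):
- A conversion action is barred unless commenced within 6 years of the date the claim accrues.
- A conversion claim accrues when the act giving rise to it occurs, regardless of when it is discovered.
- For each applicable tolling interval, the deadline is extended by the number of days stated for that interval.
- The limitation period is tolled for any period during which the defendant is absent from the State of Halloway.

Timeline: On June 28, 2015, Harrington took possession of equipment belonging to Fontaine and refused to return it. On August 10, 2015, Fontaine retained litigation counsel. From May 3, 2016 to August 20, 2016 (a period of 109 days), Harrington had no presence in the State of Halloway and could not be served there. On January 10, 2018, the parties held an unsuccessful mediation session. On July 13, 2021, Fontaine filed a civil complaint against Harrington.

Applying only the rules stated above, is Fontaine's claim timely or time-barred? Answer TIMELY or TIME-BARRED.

The limitation period began to run on June 28, 2015.
6 years from June 28, 2015 is June 28, 2021.
The period was tolled for 109 days by the defendant's absence from the jurisdiction (May 3, 2016 to August 20, 2016), pushing the deadline to October 15, 2021.
Nothing else in the chronology tolls or restarts the period.
Filing on July 13, 2021 beat the October 15, 2021 deadline — the action is timely.

TIMELY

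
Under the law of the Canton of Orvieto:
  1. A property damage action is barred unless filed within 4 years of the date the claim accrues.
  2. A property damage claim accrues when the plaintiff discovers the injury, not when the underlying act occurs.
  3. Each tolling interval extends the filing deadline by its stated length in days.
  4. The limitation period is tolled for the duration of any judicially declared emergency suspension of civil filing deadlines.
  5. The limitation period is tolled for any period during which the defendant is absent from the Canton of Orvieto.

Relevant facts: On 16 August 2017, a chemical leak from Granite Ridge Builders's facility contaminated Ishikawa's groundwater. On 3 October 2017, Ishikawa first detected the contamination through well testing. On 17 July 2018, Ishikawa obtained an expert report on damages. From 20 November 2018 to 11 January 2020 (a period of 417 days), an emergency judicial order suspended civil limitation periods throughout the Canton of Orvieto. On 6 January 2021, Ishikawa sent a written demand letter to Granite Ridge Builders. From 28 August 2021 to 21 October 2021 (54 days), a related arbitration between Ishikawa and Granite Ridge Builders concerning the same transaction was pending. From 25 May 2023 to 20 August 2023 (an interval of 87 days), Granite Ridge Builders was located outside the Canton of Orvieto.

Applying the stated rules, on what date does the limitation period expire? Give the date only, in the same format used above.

The claim did not accrue until Ishikawa discovered the injury on 3 October 2017; the 16 August 2017 act date does not start the clock under the stated rule.
The untolled deadline — 4 years after 3 October 2017 — is 3 October 2021.
Because the emergency suspension of filing deadlines ran from 20 November 2018 to 11 January 2020, the deadline is extended by 417 days to 24 November 2022.
By the time the defendant's absence from the jurisdiction began on 25 May 2023, the limitation period had already expired on 24 November 2022; that interval cannot revive it.
The pending related arbitration from 28 August 2021 to 21 October 2021 does not toll the period, because no stated rule makes a pending arbitration a tolling event.
None of the other events listed affects the running of the period under the stated rules.

24 November 2022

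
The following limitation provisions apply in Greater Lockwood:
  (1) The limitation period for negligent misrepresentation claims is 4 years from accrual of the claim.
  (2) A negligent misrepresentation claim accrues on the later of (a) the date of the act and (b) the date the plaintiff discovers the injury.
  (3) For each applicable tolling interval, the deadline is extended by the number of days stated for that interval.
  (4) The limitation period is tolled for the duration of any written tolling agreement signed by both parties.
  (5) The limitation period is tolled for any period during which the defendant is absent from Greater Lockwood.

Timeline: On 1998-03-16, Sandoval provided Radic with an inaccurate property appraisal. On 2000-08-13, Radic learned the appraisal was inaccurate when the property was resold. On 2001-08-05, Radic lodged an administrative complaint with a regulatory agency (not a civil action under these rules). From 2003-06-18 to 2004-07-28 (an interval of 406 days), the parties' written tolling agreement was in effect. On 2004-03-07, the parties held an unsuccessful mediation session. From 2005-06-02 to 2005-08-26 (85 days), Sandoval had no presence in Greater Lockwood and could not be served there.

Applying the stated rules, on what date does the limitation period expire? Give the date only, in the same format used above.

2005-12-17

Taking the later of the act (1998-03-16) and discovery (2000-08-13), the claim accrued on 2000-08-13.
The untolled deadline — 4 years after 2000-08-13 — is 2004-08-13.
The period was tolled for 406 days by the written tolling agreement (2003-06-18 to 2004-07-28), pushing the deadline to 2005-09-23.
Because the defendant's absence from the jurisdiction ran from 2005-06-02 to 2005-08-26, the deadline is extended by 85 days to 2005-12-17.
The other events in the timeline have no effect on the limitation period under the stated rules.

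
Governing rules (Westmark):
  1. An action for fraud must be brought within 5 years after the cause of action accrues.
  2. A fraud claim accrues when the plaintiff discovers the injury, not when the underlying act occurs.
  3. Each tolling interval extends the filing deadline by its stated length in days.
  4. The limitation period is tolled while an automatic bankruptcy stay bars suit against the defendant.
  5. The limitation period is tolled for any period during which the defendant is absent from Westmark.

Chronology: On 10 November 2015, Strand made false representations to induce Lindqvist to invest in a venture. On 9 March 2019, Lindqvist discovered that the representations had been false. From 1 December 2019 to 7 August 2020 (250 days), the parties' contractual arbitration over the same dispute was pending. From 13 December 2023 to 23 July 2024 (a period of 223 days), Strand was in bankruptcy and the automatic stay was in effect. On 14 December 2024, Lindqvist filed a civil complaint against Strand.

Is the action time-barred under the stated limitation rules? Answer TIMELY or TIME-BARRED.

TIME-BARRED

The claim did not accrue until Lindqvist discovered the injury on 9 March 2019; the 10 November 2015 act date does not start the clock under the stated rule.
5 years from 9 March 2019 is 9 March 2024.
The automatic bankruptcy stay from 13 December 2023 to 23 July 2024 tolled the period for 223 days, extending the deadline to 18 October 2024.
No stated provision tolls the period for a pending arbitration, so the interval from 1 December 2019 to 7 August 2020 has no effect on the deadline.
Lindqvist filed on 14 December 2024, after the 18 October 2024 deadline, so the action is time-barred.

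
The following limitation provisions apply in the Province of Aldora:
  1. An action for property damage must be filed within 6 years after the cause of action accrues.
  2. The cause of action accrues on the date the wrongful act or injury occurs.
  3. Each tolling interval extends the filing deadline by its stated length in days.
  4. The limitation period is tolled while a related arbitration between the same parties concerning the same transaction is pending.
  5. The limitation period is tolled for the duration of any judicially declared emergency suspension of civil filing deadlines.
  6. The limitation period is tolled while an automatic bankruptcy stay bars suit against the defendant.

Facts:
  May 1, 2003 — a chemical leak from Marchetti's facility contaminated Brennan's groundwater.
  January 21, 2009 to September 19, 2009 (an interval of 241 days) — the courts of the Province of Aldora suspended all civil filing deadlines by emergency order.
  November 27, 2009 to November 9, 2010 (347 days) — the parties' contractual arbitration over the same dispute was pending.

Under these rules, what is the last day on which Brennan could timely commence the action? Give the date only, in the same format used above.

December 10, 2010

The cause of action accrued on May 1, 2003, the date of the act.
Adding the 6 years base period to May 1, 2003 gives a deadline of May 1, 2009, before any tolling.
The period was tolled for 241 days by the emergency suspension of filing deadlines (January 21, 2009 to September 19, 2009), pushing the deadline to December 28, 2009.
Because the pending related arbitration ran from November 27, 2009 to November 9, 2010, the deadline is extended by 347 days to December 10, 2010.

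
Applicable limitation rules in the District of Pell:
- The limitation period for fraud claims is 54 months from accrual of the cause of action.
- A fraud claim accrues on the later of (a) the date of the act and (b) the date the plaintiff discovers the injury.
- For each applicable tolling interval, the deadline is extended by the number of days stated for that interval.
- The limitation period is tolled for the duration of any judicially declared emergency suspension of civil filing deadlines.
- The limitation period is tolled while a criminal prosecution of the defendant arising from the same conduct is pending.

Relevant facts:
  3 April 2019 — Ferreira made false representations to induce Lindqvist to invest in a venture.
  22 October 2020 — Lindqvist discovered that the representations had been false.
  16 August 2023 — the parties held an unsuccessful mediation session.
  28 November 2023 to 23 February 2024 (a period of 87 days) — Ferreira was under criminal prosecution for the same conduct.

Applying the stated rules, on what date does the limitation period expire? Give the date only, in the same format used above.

18 July 2025

The claim accrued on 22 October 2020 — the later of the 3 April 2019 act and the 22 October 2020 discovery.
Adding the 54 months base period to 22 October 2020 gives a deadline of 22 April 2025, before any tolling.
The pending criminal prosecution from 28 November 2023 to 23 February 2024 tolled the period for 87 days, extending the deadline to 18 July 2025.
Nothing else in the chronology tolls or restarts the period.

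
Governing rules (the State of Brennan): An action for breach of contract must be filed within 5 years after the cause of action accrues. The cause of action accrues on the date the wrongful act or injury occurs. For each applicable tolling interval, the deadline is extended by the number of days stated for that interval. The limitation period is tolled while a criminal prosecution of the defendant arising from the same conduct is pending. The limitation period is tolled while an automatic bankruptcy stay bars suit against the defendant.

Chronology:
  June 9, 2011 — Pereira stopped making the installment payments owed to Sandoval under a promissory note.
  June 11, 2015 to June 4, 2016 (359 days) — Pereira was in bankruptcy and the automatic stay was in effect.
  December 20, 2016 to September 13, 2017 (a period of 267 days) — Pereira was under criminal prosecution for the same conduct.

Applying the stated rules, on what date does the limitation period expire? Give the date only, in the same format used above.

February 25, 2018

The cause of action accrued on June 9, 2011, the date of the act.
The untolled deadline — 5 years after June 9, 2011 — is June 9, 2016.
Because the automatic bankruptcy stay ran from June 11, 2015 to June 4, 2016, the deadline is extended by 359 days to June 3, 2017.
The period was tolled for 267 days by the pending criminal prosecution (December 20, 2016 to September 13, 2017), pushing the deadline to February 25, 2018.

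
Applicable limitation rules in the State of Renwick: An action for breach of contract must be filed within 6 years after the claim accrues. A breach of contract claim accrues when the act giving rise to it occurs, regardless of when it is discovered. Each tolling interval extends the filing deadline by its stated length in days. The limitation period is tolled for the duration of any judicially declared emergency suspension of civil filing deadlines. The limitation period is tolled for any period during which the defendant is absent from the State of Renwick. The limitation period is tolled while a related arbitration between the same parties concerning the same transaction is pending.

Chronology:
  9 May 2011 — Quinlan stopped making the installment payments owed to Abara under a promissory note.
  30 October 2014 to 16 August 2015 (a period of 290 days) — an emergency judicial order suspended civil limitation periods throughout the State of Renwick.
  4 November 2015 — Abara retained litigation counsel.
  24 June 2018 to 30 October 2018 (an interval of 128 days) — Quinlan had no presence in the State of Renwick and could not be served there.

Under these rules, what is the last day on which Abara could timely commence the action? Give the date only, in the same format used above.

23 February 2018

The limitation period began to run on 9 May 2011.
Adding the 6 years base period to 9 May 2011 gives a deadline of 9 May 2017, before any tolling.
The period was tolled for 290 days by the emergency suspension of filing deadlines (30 October 2014 to 16 August 2015), pushing the deadline to 23 February 2018.
The defendant's absence from the jurisdiction starting 24 June 2018 came too late — the period had run on 23 February 2018 — and so does not extend the deadline.
None of the other events listed affects the running of the period under the stated rules.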